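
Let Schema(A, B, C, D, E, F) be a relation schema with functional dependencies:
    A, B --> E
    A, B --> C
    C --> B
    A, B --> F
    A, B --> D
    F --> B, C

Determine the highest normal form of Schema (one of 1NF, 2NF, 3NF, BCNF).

Candidate keys: {A, B}, {A, C}, {A, F}. Prime attributes: {A, B, C, F}.
C --> B breaks BCNF: {C}⁺ = {B, C}, so {C} is not a superkey.
But every attribute on its right side ({B}) is prime, and the same holds for every other non-superkey FD, so 3NF still holds.

3NF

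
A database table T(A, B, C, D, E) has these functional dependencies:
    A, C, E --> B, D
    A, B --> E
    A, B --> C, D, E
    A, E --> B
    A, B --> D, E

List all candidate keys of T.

No FD produces {A}, so it must be in every candidate key.
{A, B}⁺ = {A, B, C, D, E} — all of the relation — so {A, B} is a candidate key.
{A, E}⁺ = {A, B, C, D, E} — all of the relation — so {A, E} is a candidate key.
No proper subset of any of these is a key, and no other minimal superkey exists.

{A, B}, {A, E}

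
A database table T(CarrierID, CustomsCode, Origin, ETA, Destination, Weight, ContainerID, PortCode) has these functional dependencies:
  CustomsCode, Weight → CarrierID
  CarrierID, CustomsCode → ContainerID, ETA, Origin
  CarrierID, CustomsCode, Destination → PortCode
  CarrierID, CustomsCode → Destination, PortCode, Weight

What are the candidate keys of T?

{CarrierID, CustomsCode}, {CustomsCode, Weight}

Attributes never on any right-hand side: {CustomsCode} — every candidate key must contain it.
Closure of {CarrierID, CustomsCode} is {CarrierID, ContainerID, CustomsCode, Destination, ETA, Origin, PortCode, Weight}, the whole schema; {CarrierID, CustomsCode} is a candidate key.
Closure of {CustomsCode, Weight} is {CarrierID, ContainerID, CustomsCode, Destination, ETA, Origin, PortCode, Weight}, the whole schema; {CustomsCode, Weight} is a candidate key.
Any other superkey properly contains one of these, so there are no further candidate keys.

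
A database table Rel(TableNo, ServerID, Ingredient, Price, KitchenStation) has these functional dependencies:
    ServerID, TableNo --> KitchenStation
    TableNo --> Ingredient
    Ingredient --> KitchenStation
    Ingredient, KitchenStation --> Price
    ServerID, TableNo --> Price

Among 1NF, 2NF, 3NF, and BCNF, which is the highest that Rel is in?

1NF

Candidate key: {ServerID, TableNo}. Prime attributes: {ServerID, TableNo}.
TableNo --> Ingredient: {TableNo}⁺ = {Ingredient, KitchenStation, Price, TableNo}, which is not all of the attributes, so the left side is not a superkey — BCNF is violated.
TableNo --> Ingredient determines the non-prime attribute {Ingredient} from a non-superkey — 3NF is violated.
The proper key subset {TableNo} of {ServerID, TableNo} determines non-prime {Ingredient, KitchenStation, Price}, so the relation is not even in 2NF.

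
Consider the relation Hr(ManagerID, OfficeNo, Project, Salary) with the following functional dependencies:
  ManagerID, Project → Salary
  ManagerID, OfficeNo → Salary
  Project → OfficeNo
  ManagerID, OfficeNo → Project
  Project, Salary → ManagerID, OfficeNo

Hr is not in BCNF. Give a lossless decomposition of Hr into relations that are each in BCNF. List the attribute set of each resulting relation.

Candidate keys of the original relation: {ManagerID, OfficeNo}, {ManagerID, Project}, {Project, Salary}.
{ManagerID, OfficeNo, Project, Salary}: {Project} determines {OfficeNo, Project} here but is not a superkey — split on Project → OfficeNo, giving {OfficeNo, Project} and {ManagerID, Project, Salary}.
{OfficeNo, Project}: every determinant is a superkey — BCNF.
{ManagerID, Project, Salary}: every determinant is a superkey — BCNF.

{ManagerID, Project, Salary}; {OfficeNo, Project}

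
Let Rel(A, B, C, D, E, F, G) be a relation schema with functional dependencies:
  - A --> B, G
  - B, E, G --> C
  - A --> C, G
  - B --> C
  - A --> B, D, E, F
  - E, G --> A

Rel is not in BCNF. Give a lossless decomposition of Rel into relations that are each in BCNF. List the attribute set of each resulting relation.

Candidate keys of the original relation: {A}, {E, G}.
{A, B, C, D, E, F, G}: {B} determines {B, C} here but is not a superkey — split on B --> C, giving {B, C} and {A, B, D, E, F, G}.
{B, C} has no BCNF violation.
{A, B, D, E, F, G} has no BCNF violation.

{A, B, D, E, F, G}; {B, C}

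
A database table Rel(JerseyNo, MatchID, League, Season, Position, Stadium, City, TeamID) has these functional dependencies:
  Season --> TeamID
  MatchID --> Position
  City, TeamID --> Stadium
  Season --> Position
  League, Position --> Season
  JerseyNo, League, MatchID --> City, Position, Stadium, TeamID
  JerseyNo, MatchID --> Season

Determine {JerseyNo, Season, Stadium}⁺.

{JerseyNo, Position, Season, Stadium, TeamID}

Start with {JerseyNo, Season, Stadium}.
Season --> TeamID applies; add {TeamID} → now {JerseyNo, Season, Stadium, TeamID}.
Season --> Position applies; add {Position} → now {JerseyNo, Position, Season, Stadium, TeamID}.
No further FD applies.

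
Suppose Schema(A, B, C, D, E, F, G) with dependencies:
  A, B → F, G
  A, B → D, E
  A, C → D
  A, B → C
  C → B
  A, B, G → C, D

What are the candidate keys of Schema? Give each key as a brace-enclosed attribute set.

{A} never appears on the right of any FD, so every key must include it.
{A, B} is a candidate key since {A, B}⁺ = {A, B, C, D, E, F, G} covers every attribute.
{A, C} is a candidate key since {A, C}⁺ = {A, B, C, D, E, F, G} covers every attribute.
Any other superkey properly contains one of these, so there are no further candidate keys.

{A, B}, {A, C}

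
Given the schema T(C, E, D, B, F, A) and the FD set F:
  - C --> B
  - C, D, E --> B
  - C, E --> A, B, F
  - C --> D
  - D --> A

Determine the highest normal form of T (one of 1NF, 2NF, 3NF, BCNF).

Candidate key: {C, E}. Prime attributes: {C, E}.
For C --> B we have {C}⁺ = {A, B, C, D}; {C} is not a superkey, so BCNF fails.
C --> B has non-prime {B} on the right and a non-superkey on the left, so 3NF fails.
Since {C} ⊂ {C, E} and {C}⁺ ⊇ {A, B, D} with {A, B, D} non-prime, there is a partial dependency; 2NF fails.

1NF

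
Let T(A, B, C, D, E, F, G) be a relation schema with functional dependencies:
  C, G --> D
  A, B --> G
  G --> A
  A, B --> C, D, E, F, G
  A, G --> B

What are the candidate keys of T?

{G}⁺ = {A, B, C, D, E, F, G}, which is every attribute, so {G} is a candidate key.
{A, B}⁺ = {A, B, C, D, E, F, G}, which is every attribute, so {A, B} is a candidate key.
Any other superkey properly contains one of these, so there are no further candidate keys.

{A, B}, {G}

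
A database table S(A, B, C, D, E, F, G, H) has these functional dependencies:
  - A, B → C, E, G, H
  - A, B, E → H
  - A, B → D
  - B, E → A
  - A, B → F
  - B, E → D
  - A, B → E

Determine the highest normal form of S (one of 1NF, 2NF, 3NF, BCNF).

BCNF

Candidate keys: {A, B}, {B, E}. Prime attributes: {A, B, E}.
Every FD has a superkey on the left, so the relation is in BCNF.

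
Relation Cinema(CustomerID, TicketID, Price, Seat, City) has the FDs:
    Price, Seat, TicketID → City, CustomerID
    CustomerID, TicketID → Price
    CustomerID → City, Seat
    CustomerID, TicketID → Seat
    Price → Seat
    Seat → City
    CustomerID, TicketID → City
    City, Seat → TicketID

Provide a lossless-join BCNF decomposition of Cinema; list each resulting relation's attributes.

Candidate keys of the original relation: {CustomerID}, {Price}.
In {City, CustomerID, Price, Seat, TicketID}, {Seat} is not a superkey ({Seat}⁺ restricted to this set is {City, Seat, TicketID}), so split on Seat → City, TicketID into {City, Seat, TicketID} and {CustomerID, Price, Seat}.
{City, Seat, TicketID}: every determinant is a superkey — BCNF.
{CustomerID, Price, Seat}: every determinant is a superkey — BCNF.

{City, Seat, TicketID}; {CustomerID, Price, Seat}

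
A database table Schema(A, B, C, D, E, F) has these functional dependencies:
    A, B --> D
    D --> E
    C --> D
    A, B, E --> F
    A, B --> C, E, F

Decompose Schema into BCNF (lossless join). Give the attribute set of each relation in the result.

{A, B, C, F}; {C, D}; {D, E}

Candidate key of the original relation: {A, B}.
{A, B, C, D, E, F}: {D} determines {D, E} here but is not a superkey — split on D --> E, giving {D, E} and {A, B, C, D, F}.
{D, E} is in BCNF.
{A, B, C, D, F}: {C} determines {C, D} here but is not a superkey — split on C --> D, giving {C, D} and {A, B, C, F}.
{C, D} is in BCNF.
{A, B, C, F} is in BCNF.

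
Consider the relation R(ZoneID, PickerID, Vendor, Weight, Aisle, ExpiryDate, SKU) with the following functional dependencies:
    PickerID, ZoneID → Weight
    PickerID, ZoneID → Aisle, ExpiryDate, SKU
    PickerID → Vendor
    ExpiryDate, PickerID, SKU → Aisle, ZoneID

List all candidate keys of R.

{PickerID} never appears on the right of any FD, so every key must include it.
Closure of {PickerID, ZoneID} is {Aisle, ExpiryDate, PickerID, SKU, Vendor, Weight, ZoneID}, the whole schema; {PickerID, ZoneID} is a candidate key.
Closure of {ExpiryDate, PickerID, SKU} is {Aisle, ExpiryDate, PickerID, SKU, Vendor, Weight, ZoneID}, the whole schema; {ExpiryDate, PickerID, SKU} is a candidate key.
These are minimal and exhaustive — every other superkey contains one of them.

{ExpiryDate, PickerID, SKU}, {PickerID, ZoneID}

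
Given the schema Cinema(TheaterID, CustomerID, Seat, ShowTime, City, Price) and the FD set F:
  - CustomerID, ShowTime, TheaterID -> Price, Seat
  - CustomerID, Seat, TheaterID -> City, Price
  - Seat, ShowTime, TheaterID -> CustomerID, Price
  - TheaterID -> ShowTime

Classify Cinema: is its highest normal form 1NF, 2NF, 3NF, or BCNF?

Candidate keys: {CustomerID, TheaterID}, {Seat, TheaterID}. Prime attributes: {CustomerID, Seat, TheaterID}.
TheaterID -> ShowTime: {TheaterID}⁺ = {ShowTime, TheaterID}, which is not all of the attributes, so the left side is not a superkey — BCNF is violated.
TheaterID -> ShowTime determines the non-prime attribute {ShowTime} from a non-superkey — 3NF is violated.
{TheaterID} is a proper subset of the key {CustomerID, TheaterID}, and {TheaterID}⁺ contains the non-prime attribute {ShowTime} — a partial dependency, so 2NF is violated.

1NF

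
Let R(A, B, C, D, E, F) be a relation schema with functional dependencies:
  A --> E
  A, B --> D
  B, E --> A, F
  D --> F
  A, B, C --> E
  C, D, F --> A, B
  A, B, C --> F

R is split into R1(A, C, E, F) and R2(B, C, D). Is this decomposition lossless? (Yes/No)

No

Common attributes: {C}; their closure is {C}.
The closure covers neither R1 nor R2 entirely; the join is not lossless.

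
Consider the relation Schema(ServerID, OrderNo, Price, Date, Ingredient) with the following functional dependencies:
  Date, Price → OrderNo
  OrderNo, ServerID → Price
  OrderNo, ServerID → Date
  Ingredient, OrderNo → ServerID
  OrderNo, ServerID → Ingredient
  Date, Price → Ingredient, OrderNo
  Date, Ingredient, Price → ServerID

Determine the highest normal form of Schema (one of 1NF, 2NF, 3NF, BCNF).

BCNF

Candidate keys: {Date, Price}, {Ingredient, OrderNo}, {OrderNo, ServerID}. Prime attributes: {Date, Ingredient, OrderNo, Price, ServerID}.
The left-hand side of every FD is a superkey, so BCNF is satisfied.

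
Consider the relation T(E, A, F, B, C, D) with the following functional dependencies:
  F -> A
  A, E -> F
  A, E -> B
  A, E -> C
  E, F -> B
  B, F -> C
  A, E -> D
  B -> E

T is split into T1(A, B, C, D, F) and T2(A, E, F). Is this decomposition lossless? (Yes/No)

No

Common attributes: {A, F}; their closure is {A, F}.
The closure covers neither T1 nor T2 entirely; the join is not lossless.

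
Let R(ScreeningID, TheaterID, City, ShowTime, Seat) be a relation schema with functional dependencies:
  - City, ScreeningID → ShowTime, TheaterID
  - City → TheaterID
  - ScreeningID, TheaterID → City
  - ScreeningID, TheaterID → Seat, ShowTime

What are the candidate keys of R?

{City, ScreeningID}, {ScreeningID, TheaterID}

Attributes never on any right-hand side: {ScreeningID} — every candidate key must contain it.
{City, ScreeningID}⁺ = {City, ScreeningID, Seat, ShowTime, TheaterID}, which is every attribute, so {City, ScreeningID} is a candidate key.
{ScreeningID, TheaterID}⁺ = {City, ScreeningID, Seat, ShowTime, TheaterID}, which is every attribute, so {ScreeningID, TheaterID} is a candidate key.
These are minimal and exhaustive — every other superkey contains one of them.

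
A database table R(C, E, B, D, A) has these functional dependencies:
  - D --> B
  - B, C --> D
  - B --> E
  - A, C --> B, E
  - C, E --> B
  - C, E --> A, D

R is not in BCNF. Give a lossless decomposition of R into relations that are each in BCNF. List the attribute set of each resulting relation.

Candidate keys of the original relation: {A, C}, {B, C}, {C, D}, {C, E}.
Within {A, B, C, D, E}: {D}⁺ ∩ {A, B, C, D, E} = {B, D, E}, not the whole set, so D --> B, E violates BCNF; decompose into {B, D, E} and {A, C, D}.
Within {B, D, E}: {B}⁺ ∩ {B, D, E} = {B, E}, not the whole set, so B --> E violates BCNF; decompose into {B, E} and {B, D}.
{B, E} has no BCNF violation.
{B, D} has no BCNF violation.
{A, C, D} has no BCNF violation.

{A, C, D}; {B, D}; {B, E}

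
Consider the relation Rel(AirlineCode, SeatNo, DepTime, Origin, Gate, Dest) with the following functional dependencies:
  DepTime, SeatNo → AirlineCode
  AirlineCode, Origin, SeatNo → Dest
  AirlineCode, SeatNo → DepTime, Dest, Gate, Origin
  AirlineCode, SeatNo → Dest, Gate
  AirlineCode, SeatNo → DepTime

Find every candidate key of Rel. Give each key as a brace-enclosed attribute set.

{AirlineCode, SeatNo}, {DepTime, SeatNo}

{SeatNo} never appears on the right of any FD, so every key must include it.
{AirlineCode, SeatNo}⁺ = {AirlineCode, DepTime, Dest, Gate, Origin, SeatNo} — all of the relation — so {AirlineCode, SeatNo} is a candidate key.
{DepTime, SeatNo}⁺ = {AirlineCode, DepTime, Dest, Gate, Origin, SeatNo} — all of the relation — so {DepTime, SeatNo} is a candidate key.
These are minimal and exhaustive — every other superkey contains one of them.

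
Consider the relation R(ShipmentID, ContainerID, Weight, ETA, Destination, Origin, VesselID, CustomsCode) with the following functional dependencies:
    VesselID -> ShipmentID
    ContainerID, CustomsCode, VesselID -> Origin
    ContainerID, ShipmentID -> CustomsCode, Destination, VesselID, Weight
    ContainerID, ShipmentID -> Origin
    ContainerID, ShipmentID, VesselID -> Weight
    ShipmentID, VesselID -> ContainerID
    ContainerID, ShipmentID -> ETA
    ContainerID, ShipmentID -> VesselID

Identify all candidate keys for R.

{VesselID}⁺ = {ContainerID, CustomsCode, Destination, ETA, Origin, ShipmentID, VesselID, Weight} — all of the relation — so {VesselID} is a candidate key.
{ContainerID, ShipmentID}⁺ = {ContainerID, CustomsCode, Destination, ETA, Origin, ShipmentID, VesselID, Weight} — all of the relation — so {ContainerID, ShipmentID} is a candidate key.
No proper subset of any of these is a key, and no other minimal superkey exists.

{ContainerID, ShipmentID}, {VesselID}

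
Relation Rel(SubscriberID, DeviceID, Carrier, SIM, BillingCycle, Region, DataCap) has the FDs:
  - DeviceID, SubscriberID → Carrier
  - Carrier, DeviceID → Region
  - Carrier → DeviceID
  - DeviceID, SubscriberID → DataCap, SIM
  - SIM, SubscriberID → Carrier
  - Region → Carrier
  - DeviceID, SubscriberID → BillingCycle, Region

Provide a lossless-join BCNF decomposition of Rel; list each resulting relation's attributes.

Candidate keys of the original relation: {Carrier, SubscriberID}, {DeviceID, SubscriberID}, {Region, SubscriberID}, {SIM, SubscriberID}.
In {BillingCycle, Carrier, DataCap, DeviceID, Region, SIM, SubscriberID}, {Carrier, DeviceID} is not a superkey ({Carrier, DeviceID}⁺ restricted to this set is {Carrier, DeviceID, Region}), so split on Carrier, DeviceID → Region into {Carrier, DeviceID, Region} and {BillingCycle, Carrier, DataCap, DeviceID, SIM, SubscriberID}.
{Carrier, DeviceID, Region} has no BCNF violation.
In {BillingCycle, Carrier, DataCap, DeviceID, SIM, SubscriberID}, {Carrier} is not a superkey ({Carrier}⁺ restricted to this set is {Carrier, DeviceID}), so split on Carrier → DeviceID into {Carrier, DeviceID} and {BillingCycle, Carrier, DataCap, SIM, SubscriberID}.
{Carrier, DeviceID} has no BCNF violation.
{BillingCycle, Carrier, DataCap, SIM, SubscriberID} has no BCNF violation.

{BillingCycle, Carrier, DataCap, SIM, SubscriberID}; {Carrier, DeviceID, Region}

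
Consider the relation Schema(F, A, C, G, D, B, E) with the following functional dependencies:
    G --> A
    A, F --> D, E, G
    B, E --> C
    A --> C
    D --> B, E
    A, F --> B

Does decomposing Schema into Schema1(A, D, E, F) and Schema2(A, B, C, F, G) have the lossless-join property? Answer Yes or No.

Yes

Common attributes: {A, F}; their closure is {A, B, C, D, E, F, G}.
Since Schema1 ⊆ {A, B, C, D, E, F, G}, the intersection is a superkey of Schema1; the decomposition is lossless.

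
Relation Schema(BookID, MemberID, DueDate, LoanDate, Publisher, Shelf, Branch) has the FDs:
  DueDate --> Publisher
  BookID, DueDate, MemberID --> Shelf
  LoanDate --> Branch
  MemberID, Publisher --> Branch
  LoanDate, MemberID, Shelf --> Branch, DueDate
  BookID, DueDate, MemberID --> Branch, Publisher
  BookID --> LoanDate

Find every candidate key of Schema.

{BookID, DueDate, MemberID}, {BookID, MemberID, Shelf}

No FD produces {BookID, MemberID}, so they must be in every candidate key.
{BookID, DueDate, MemberID}⁺ = {BookID, Branch, DueDate, LoanDate, MemberID, Publisher, Shelf} — all of the relation — so {BookID, DueDate, MemberID} is a candidate key.
{BookID, MemberID, Shelf}⁺ = {BookID, Branch, DueDate, LoanDate, MemberID, Publisher, Shelf} — all of the relation — so {BookID, MemberID, Shelf} is a candidate key.
These are minimal and exhaustive — every other superkey contains one of them.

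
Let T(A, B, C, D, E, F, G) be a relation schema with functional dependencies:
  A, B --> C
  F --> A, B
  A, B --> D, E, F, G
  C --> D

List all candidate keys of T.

{A, B}, {F}

Closure of {F} is {A, B, C, D, E, F, G}, the whole schema; {F} is a candidate key.
Closure of {A, B} is {A, B, C, D, E, F, G}, the whole schema; {A, B} is a candidate key.
Any other superkey properly contains one of these, so there are no further candidate keys.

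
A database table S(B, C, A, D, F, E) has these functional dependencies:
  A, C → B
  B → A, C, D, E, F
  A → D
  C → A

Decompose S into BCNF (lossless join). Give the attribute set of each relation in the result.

Candidate keys of the original relation: {B}, {C}.
{A, B, C, D, E, F}: {A} determines {A, D} here but is not a superkey — split on A → D, giving {A, D} and {A, B, C, E, F}.
{A, D} is in BCNF.
{A, B, C, E, F} is in BCNF.

{A, B, C, E, F}; {A, D}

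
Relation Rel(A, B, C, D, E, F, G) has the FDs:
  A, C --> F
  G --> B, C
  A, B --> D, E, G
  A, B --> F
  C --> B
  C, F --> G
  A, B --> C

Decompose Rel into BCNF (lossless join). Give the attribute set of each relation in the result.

{A, D, E, F, G}; {B, C}; {C, G}

Candidate keys of the original relation: {A, B}, {A, C}, {A, G}.
Within {A, B, C, D, E, F, G}: {G}⁺ ∩ {A, B, C, D, E, F, G} = {B, C, G}, not the whole set, so G --> B, C violates BCNF; decompose into {B, C, G} and {A, D, E, F, G}.
Within {B, C, G}: {C}⁺ ∩ {B, C, G} = {B, C}, not the whole set, so C --> B violates BCNF; decompose into {B, C} and {C, G}.
{B, C} is in BCNF.
{C, G} is in BCNF.
{A, D, E, F, G} is in BCNF.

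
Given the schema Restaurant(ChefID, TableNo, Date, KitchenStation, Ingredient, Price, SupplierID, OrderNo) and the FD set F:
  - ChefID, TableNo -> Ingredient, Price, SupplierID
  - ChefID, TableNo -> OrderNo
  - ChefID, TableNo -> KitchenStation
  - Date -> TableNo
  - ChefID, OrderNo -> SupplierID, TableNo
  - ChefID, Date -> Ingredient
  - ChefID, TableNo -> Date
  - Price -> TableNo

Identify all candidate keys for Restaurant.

{ChefID} never appears on the right of any FD, so every key must include it.
{ChefID, Date} is a candidate key since {ChefID, Date}⁺ = {ChefID, Date, Ingredient, KitchenStation, OrderNo, Price, SupplierID, TableNo} covers every attribute.
{ChefID, OrderNo} is a candidate key since {ChefID, OrderNo}⁺ = {ChefID, Date, Ingredient, KitchenStation, OrderNo, Price, SupplierID, TableNo} covers every attribute.
{ChefID, Price} is a candidate key since {ChefID, Price}⁺ = {ChefID, Date, Ingredient, KitchenStation, OrderNo, Price, SupplierID, TableNo} covers every attribute.
{ChefID, TableNo} is a candidate key since {ChefID, TableNo}⁺ = {ChefID, Date, Ingredient, KitchenStation, OrderNo, Price, SupplierID, TableNo} covers every attribute.
No proper subset of any of these is a key, and no other minimal superkey exists.

{ChefID, Date}, {ChefID, OrderNo}, {ChefID, Price}, {ChefID, TableNo}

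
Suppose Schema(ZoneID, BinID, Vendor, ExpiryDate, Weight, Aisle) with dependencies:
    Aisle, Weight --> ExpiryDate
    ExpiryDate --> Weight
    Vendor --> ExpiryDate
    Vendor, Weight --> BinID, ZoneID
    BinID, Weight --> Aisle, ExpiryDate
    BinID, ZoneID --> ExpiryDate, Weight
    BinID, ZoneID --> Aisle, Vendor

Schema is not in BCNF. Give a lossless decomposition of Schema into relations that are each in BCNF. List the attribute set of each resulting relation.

{Aisle, BinID, Weight}; {Aisle, ExpiryDate}; {BinID, Vendor, Weight, ZoneID}; {ExpiryDate, Weight}

Candidate keys of the original relation: {BinID, ZoneID}, {Vendor}.
Within {Aisle, BinID, ExpiryDate, Vendor, Weight, ZoneID}: {Aisle, Weight}⁺ ∩ {Aisle, BinID, ExpiryDate, Vendor, Weight, ZoneID} = {Aisle, ExpiryDate, Weight}, not the whole set, so Aisle, Weight --> ExpiryDate violates BCNF; decompose into {Aisle, ExpiryDate, Weight} and {Aisle, BinID, Vendor, Weight, ZoneID}.
Within {Aisle, ExpiryDate, Weight}: {ExpiryDate}⁺ ∩ {Aisle, ExpiryDate, Weight} = {ExpiryDate, Weight}, not the whole set, so ExpiryDate --> Weight violates BCNF; decompose into {ExpiryDate, Weight} and {Aisle, ExpiryDate}.
{ExpiryDate, Weight}: every determinant is a superkey — BCNF.
{Aisle, ExpiryDate}: every determinant is a superkey — BCNF.
Within {Aisle, BinID, Vendor, Weight, ZoneID}: {BinID, Weight}⁺ ∩ {Aisle, BinID, Vendor, Weight, ZoneID} = {Aisle, BinID, Weight}, not the whole set, so BinID, Weight --> Aisle violates BCNF; decompose into {Aisle, BinID, Weight} and {BinID, Vendor, Weight, ZoneID}.
{Aisle, BinID, Weight}: every determinant is a superkey — BCNF.
{BinID, Vendor, Weight, ZoneID}: every determinant is a superkey — BCNF.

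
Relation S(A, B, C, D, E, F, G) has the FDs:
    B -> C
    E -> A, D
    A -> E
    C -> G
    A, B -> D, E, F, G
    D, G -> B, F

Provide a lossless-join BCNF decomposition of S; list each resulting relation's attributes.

Candidate keys of the original relation: {A, B}, {A, C}, {A, G}, {B, E}, {C, E}, {E, G}.
In {A, B, C, D, E, F, G}, {B} is not a superkey ({B}⁺ restricted to this set is {B, C, G}), so split on B -> C, G into {B, C, G} and {A, B, D, E, F}.
In {B, C, G}, {C} is not a superkey ({C}⁺ restricted to this set is {C, G}), so split on C -> G into {C, G} and {B, C}.
{C, G} is in BCNF.
{B, C} is in BCNF.
In {A, B, D, E, F}, {E} is not a superkey ({E}⁺ restricted to this set is {A, D, E}), so split on E -> A, D into {A, D, E} and {B, E, F}.
{A, D, E} is in BCNF.
{B, E, F} is in BCNF.

{A, D, E}; {B, C}; {B, E, F}; {C, G}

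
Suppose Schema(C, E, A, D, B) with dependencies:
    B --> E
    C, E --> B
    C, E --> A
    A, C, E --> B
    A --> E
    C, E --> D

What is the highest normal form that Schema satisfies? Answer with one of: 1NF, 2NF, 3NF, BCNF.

3NF

Candidate keys: {A, C}, {B, C}, {C, E}. Prime attributes: {A, B, C, E}.
B --> E: {B}⁺ = {B, E}, which is not all of the attributes, so the left side is not a superkey — BCNF is violated.
Since {E} ⊆ prime attributes and every other non-superkey FD also has a prime right side, the schema is in 3NF.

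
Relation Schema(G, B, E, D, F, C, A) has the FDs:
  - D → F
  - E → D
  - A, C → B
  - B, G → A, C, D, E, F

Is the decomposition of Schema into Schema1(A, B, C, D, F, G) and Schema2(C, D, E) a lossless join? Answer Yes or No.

Schema1 ∩ Schema2 = {C, D}; its closure under F is {C, D, F}.
Neither Schema1 nor Schema2 is contained in that closure, so the decomposition is lossy.

No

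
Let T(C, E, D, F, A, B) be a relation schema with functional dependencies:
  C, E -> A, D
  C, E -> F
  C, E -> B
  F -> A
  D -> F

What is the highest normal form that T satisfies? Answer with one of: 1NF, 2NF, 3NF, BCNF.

Candidate key: {C, E}. Prime attributes: {C, E}.
F -> A: {F}⁺ = {A, F}, which is not all of the attributes, so the left side is not a superkey — BCNF is violated.
F -> A determines the non-prime attribute {A} from a non-superkey — 3NF is violated.
Checking every proper subset of each key, none determines a non-prime attribute — 2NF is satisfied.

2NF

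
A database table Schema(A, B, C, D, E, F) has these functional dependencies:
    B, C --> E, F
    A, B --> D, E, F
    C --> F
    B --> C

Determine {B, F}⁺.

{B, C, E, F}

Start with {B, F}.
B --> C applies; add {C} → now {B, C, F}.
B, C --> E, F applies; add {E} → now {B, C, E, F}.
No further FD applies.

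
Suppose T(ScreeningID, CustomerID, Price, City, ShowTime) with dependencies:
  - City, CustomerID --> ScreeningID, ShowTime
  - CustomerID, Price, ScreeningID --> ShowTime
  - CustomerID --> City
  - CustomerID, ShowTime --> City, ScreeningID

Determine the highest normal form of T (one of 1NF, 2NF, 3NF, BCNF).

Candidate key: {CustomerID, Price}. Prime attributes: {CustomerID, Price}.
City, CustomerID --> ScreeningID, ShowTime: {City, CustomerID}⁺ = {City, CustomerID, ScreeningID, ShowTime}, which is not all of the attributes, so the left side is not a superkey — BCNF is violated.
City, CustomerID --> ScreeningID, ShowTime determines the non-prime attributes {ScreeningID, ShowTime} from a non-superkey — 3NF is violated.
Since {CustomerID} ⊂ {CustomerID, Price} and {CustomerID}⁺ ⊇ {City, ScreeningID, ShowTime} with {City, ScreeningID, ShowTime} non-prime, there is a partial dependency; 2NF fails.

1NF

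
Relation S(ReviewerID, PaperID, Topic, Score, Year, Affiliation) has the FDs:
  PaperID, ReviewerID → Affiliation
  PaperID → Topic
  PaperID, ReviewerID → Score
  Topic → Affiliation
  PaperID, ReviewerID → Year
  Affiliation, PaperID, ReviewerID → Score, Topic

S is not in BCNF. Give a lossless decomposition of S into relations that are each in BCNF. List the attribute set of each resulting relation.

{Affiliation, Topic}; {PaperID, ReviewerID, Score, Year}; {PaperID, Topic}

Candidate key of the original relation: {PaperID, ReviewerID}.
In {Affiliation, PaperID, ReviewerID, Score, Topic, Year}, {PaperID} is not a superkey ({PaperID}⁺ restricted to this set is {Affiliation, PaperID, Topic}), so split on PaperID → Affiliation, Topic into {Affiliation, PaperID, Topic} and {PaperID, ReviewerID, Score, Year}.
In {Affiliation, PaperID, Topic}, {Topic} is not a superkey ({Topic}⁺ restricted to this set is {Affiliation, Topic}), so split on Topic → Affiliation into {Affiliation, Topic} and {PaperID, Topic}.
{Affiliation, Topic} is in BCNF.
{PaperID, Topic} is in BCNF.
{PaperID, ReviewerID, Score, Year} is in BCNF.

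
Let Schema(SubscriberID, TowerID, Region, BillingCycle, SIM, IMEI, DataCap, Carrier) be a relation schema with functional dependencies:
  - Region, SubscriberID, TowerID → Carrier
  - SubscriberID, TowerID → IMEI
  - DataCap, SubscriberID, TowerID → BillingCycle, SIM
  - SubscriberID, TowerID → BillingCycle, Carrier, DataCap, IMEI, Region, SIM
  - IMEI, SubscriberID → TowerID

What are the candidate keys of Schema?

{SubscriberID} never appears on the right of any FD, so every key must include it.
{IMEI, SubscriberID}⁺ = {BillingCycle, Carrier, DataCap, IMEI, Region, SIM, SubscriberID, TowerID} — all of the relation — so {IMEI, SubscriberID} is a candidate key.
{SubscriberID, TowerID}⁺ = {BillingCycle, Carrier, DataCap, IMEI, Region, SIM, SubscriberID, TowerID} — all of the relation — so {SubscriberID, TowerID} is a candidate key.
No proper subset of any of these is a key, and no other minimal superkey exists.

{IMEI, SubscriberID}, {SubscriberID, TowerID}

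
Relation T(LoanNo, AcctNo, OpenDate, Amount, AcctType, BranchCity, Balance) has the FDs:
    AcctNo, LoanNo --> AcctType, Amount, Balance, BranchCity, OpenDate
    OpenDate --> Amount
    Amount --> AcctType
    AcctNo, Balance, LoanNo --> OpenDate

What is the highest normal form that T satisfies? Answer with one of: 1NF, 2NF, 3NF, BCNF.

Candidate key: {AcctNo, LoanNo}. Prime attributes: {AcctNo, LoanNo}.
OpenDate --> Amount: {OpenDate}⁺ = {AcctType, Amount, OpenDate}, which is not all of the attributes, so the left side is not a superkey — BCNF is violated.
OpenDate --> Amount determines the non-prime attribute {Amount} from a non-superkey — 3NF is violated.
No proper subset of a key has a non-prime attribute in its closure, so there is no partial dependency; 2NF holds.

2NF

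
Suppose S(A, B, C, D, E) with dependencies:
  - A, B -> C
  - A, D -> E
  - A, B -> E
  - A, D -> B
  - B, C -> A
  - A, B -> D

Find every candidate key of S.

{A, B}⁺ = {A, B, C, D, E} — all of the relation — so {A, B} is a candidate key.
{A, D}⁺ = {A, B, C, D, E} — all of the relation — so {A, D} is a candidate key.
{B, C}⁺ = {A, B, C, D, E} — all of the relation — so {B, C} is a candidate key.
Any other superkey properly contains one of these, so there are no further candidate keys.

{A, B}, {A, D}, {B, C}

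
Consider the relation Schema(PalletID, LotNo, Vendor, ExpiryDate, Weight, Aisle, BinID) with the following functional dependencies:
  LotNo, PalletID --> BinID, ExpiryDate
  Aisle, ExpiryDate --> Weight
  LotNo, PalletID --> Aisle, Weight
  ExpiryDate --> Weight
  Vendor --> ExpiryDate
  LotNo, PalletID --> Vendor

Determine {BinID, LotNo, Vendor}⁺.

{BinID, ExpiryDate, LotNo, Vendor, Weight}

Start with {BinID, LotNo, Vendor}.
Vendor --> ExpiryDate applies; add {ExpiryDate} → now {BinID, ExpiryDate, LotNo, Vendor}.
ExpiryDate --> Weight applies; add {Weight} → now {BinID, ExpiryDate, LotNo, Vendor, Weight}.
No further FD applies.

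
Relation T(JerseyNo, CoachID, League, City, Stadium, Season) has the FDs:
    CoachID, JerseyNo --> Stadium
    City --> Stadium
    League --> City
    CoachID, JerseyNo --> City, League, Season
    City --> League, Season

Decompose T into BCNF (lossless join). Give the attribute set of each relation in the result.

{City, CoachID, JerseyNo}; {City, League, Season, Stadium}

Candidate key of the original relation: {CoachID, JerseyNo}.
In {City, CoachID, JerseyNo, League, Season, Stadium}, {City} is not a superkey ({City}⁺ restricted to this set is {City, League, Season, Stadium}), so split on City --> League, Season, Stadium into {City, League, Season, Stadium} and {City, CoachID, JerseyNo}.
{City, League, Season, Stadium} has no BCNF violation.
{City, CoachID, JerseyNo} has no BCNF violation.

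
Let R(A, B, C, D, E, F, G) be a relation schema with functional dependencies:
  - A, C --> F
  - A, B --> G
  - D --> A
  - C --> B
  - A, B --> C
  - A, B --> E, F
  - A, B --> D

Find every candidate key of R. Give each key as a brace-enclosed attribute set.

{A, B}, {A, C}, {B, D}, {C, D}

{A, B} is a candidate key since {A, B}⁺ = {A, B, C, D, E, F, G} covers every attribute.
{A, C} is a candidate key since {A, C}⁺ = {A, B, C, D, E, F, G} covers every attribute.
{B, D} is a candidate key since {B, D}⁺ = {A, B, C, D, E, F, G} covers every attribute.
{C, D} is a candidate key since {C, D}⁺ = {A, B, C, D, E, F, G} covers every attribute.
No proper subset of any of these is a key, and no other minimal superkey exists.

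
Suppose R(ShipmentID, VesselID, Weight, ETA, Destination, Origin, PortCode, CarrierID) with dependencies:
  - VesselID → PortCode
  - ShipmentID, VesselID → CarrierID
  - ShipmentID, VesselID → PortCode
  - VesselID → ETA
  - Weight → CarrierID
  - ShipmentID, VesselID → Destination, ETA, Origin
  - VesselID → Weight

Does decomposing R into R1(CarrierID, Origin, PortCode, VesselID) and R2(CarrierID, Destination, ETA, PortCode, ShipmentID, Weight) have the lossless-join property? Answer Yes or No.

Common attributes: {CarrierID, PortCode}; their closure is {CarrierID, PortCode}.
Neither R1 nor R2 is contained in that closure, so the decomposition is lossy.

No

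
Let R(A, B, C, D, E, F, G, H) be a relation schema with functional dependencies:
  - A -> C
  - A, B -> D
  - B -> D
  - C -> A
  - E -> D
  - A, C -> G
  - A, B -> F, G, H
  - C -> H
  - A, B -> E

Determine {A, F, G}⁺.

{A, C, F, G, H}

Start with {A, F, G}.
A -> C applies; add {C} → now {A, C, F, G}.
C -> H applies; add {H} → now {A, C, F, G, H}.
No further FD applies.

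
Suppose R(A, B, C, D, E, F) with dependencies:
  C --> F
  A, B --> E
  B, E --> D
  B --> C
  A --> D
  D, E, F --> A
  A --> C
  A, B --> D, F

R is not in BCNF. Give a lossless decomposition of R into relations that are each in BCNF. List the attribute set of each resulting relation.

{A, B, E}; {A, D}; {B, C}; {C, F}

Candidate keys of the original relation: {A, B}, {B, E}.
{A, B, C, D, E, F}: {C} determines {C, F} here but is not a superkey — split on C --> F, giving {C, F} and {A, B, C, D, E}.
{C, F} has no BCNF violation.
{A, B, C, D, E}: {B} determines {B, C} here but is not a superkey — split on B --> C, giving {B, C} and {A, B, D, E}.
{B, C} has no BCNF violation.
{A, B, D, E}: {A} determines {A, D} here but is not a superkey — split on A --> D, giving {A, D} and {A, B, E}.
{A, D} has no BCNF violation.
{A, B, E} has no BCNF violation.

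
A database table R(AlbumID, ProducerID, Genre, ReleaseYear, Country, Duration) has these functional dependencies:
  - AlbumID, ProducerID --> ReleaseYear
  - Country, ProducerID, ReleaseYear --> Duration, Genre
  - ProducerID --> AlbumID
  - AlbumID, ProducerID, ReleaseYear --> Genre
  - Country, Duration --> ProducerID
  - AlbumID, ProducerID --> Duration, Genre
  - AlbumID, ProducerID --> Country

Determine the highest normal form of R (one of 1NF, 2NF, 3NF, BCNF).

BCNF

Candidate keys: {Country, Duration}, {ProducerID}. Prime attributes: {Country, Duration, ProducerID}.
The left-hand side of every FD is a superkey, so BCNF is satisfied.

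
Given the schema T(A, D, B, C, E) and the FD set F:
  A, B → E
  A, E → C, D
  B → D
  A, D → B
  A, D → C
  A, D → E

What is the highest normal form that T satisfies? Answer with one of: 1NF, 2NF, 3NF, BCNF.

3NF

Candidate keys: {A, B}, {A, D}, {A, E}. Prime attributes: {A, B, D, E}.
B → D breaks BCNF: {B}⁺ = {B, D}, so {B} is not a superkey.
Since {D} ⊆ prime attributes and every other non-superkey FD also has a prime right side, the schema is in 3NF.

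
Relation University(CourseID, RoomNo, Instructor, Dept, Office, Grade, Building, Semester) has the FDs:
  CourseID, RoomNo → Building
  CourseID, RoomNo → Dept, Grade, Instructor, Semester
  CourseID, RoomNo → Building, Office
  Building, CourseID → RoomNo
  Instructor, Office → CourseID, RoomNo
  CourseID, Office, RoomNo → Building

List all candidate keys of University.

{Building, CourseID}, {CourseID, RoomNo}, {Instructor, Office}

Closure of {Building, CourseID} is {Building, CourseID, Dept, Grade, Instructor, Office, RoomNo, Semester}, the whole schema; {Building, CourseID} is a candidate key.
Closure of {CourseID, RoomNo} is {Building, CourseID, Dept, Grade, Instructor, Office, RoomNo, Semester}, the whole schema; {CourseID, RoomNo} is a candidate key.
Closure of {Instructor, Office} is {Building, CourseID, Dept, Grade, Instructor, Office, RoomNo, Semester}, the whole schema; {Instructor, Office} is a candidate key.
No proper subset of any of these is a key, and no other minimal superkey exists.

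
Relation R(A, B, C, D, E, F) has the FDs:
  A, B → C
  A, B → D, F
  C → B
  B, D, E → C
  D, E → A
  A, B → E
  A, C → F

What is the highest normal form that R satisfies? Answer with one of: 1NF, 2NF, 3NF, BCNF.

Candidate keys: {A, B}, {A, C}, {B, D, E}, {C, D, E}. Prime attributes: {A, B, C, D, E}.
C → B breaks BCNF: {C}⁺ = {B, C}, so {C} is not a superkey.
But every attribute on its right side ({B}) is prime, and the same holds for every other non-superkey FD, so 3NF still holds.

3NF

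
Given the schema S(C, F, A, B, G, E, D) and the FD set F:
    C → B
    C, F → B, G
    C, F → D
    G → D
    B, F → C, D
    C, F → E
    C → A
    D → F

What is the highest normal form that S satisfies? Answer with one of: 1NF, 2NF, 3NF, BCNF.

1NF

Candidate keys: {B, D}, {B, F}, {B, G}, {C, D}, {C, F}, {C, G}. Prime attributes: {B, C, D, F, G}.
C → B: {C}⁺ = {A, B, C}, which is not all of the attributes, so the left side is not a superkey — BCNF is violated.
C → A has non-prime {A} on the right and a non-superkey on the left, so 3NF fails.
Since {C} ⊂ {C, D} and {C}⁺ ⊇ {A} with {A} non-prime, there is a partial dependency; 2NF fails.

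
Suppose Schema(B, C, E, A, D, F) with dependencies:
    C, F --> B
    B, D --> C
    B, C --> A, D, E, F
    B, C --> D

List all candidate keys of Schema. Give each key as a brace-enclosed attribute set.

{B, C}, {B, D}, {C, F}

{B, C} is a candidate key since {B, C}⁺ = {A, B, C, D, E, F} covers every attribute.
{B, D} is a candidate key since {B, D}⁺ = {A, B, C, D, E, F} covers every attribute.
{C, F} is a candidate key since {C, F}⁺ = {A, B, C, D, E, F} covers every attribute.
Any other superkey properly contains one of these, so there are no further candidate keys.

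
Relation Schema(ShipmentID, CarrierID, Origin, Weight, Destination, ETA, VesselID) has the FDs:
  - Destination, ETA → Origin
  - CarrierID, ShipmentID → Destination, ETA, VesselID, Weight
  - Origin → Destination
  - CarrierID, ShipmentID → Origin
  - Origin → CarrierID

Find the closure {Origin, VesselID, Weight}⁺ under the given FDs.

Start with {Origin, VesselID, Weight}.
Origin → Destination applies; add {Destination} → now {Destination, Origin, VesselID, Weight}.
Origin → CarrierID applies; add {CarrierID} → now {CarrierID, Destination, Origin, VesselID, Weight}.
No further FD applies.

{CarrierID, Destination, Origin, VesselID, Weight}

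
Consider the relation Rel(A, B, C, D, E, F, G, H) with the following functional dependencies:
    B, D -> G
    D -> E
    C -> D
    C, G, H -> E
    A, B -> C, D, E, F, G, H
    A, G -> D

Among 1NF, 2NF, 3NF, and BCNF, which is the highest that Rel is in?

Candidate key: {A, B}. Prime attributes: {A, B}.
For B, D -> G we have {B, D}⁺ = {B, D, E, G}; {B, D} is not a superkey, so BCNF fails.
Because {G} is non-prime and the left side of B, D -> G is not a superkey, the relation is not in 3NF.
No non-prime attribute depends on a proper subset of any candidate key, so 2NF holds.

2NF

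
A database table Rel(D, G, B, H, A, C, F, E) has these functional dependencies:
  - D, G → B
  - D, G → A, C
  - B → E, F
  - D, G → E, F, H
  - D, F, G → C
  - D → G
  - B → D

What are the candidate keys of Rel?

{B}, {D}

{B} is a candidate key since {B}⁺ = {A, B, C, D, E, F, G, H} covers every attribute.
{D} is a candidate key since {D}⁺ = {A, B, C, D, E, F, G, H} covers every attribute.
No proper subset of any of these is a key, and no other minimal superkey exists.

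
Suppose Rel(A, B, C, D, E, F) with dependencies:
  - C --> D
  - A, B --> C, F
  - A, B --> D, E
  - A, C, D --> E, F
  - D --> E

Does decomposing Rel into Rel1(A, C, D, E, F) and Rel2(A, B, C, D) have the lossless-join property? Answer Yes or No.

Common attributes: {A, C, D}; their closure is {A, C, D, E, F}.
This includes all of Rel1, so the common attributes are a superkey of Rel1 — the join is lossless.

Yes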